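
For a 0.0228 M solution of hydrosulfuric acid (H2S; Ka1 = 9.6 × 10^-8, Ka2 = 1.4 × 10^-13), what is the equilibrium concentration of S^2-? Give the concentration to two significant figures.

1.4 × 10^-13 M

First ionization gives [H+] ≈ [HS-] = 4.68 × 10^-5 M.
Second step: Ka2 = [H+][S^2-]/[HS-] ≈ [S^2-] (since [H+] ≈ [HS-]).
So [S^2-] ≈ Ka2.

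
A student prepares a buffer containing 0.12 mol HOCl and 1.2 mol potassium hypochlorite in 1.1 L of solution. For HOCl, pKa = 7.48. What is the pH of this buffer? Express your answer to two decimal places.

Henderson–Hasselbalch: pH = pKa + log([OCl-]/[HOCl]) = 7.48 + log(1.2/0.12)
pH = 7.48 + (+1.000) = 8.48

pH = 8.48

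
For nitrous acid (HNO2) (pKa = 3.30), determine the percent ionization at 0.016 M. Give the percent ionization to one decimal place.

HNO2 ⇌ NO2- + H+; let x = [H+] at equilibrium.
Ka = 10^(−3.30) = 5.01 × 10^-4
Solve x² + 0.000501x − 8.02e-06 = 0 → x = 2.59 × 10^-3 M
% ionization = x/C₀ × 100% = 2.59 × 10^-3/0.016 × 100% = 16.2%

16.2%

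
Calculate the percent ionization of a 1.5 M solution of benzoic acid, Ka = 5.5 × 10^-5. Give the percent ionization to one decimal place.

C6H5COOH ⇌ C6H5COO- + H+; let x = [H+] at equilibrium.
x ≈ √(Ka·C₀) = √(5.5 × 10^-5 × 1.5) = 9.08 × 10^-3 M
% ionization = x/C₀ × 100% = 9.08 × 10^-3/1.5 × 100% = 0.6%

0.6%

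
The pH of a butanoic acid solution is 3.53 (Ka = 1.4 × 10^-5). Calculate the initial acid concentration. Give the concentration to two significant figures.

[H+] = 10^(-3.53) = 2.95 × 10^-4 M = x
Ka = x²/(C₀ − x) ⇒ C₀ = x + x²/Ka
C₀ = 2.95 × 10^-4 + (2.95 × 10^-4)²/(1.4 × 10^-5) = 6.51 × 10^-3 M

C₀ = 6.5 × 10^-3 M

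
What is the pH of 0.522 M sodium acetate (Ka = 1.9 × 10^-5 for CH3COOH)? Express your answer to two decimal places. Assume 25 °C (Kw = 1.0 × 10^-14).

CH3COO- is the conjugate base of the weak acid CH3COOH.
Kb = Kw/Ka = 1.0×10^-14 / 1.9 × 10^-5 = 5.26 × 10^-10
Let x = [OH-] at equilibrium. Kb = x²/(0.522 − x).
Since Kb ≪ C₀, x ≈ √(Kb·C₀) = 1.66 × 10^-5 M.
(x/C₀ = 0.0032% < 5%, so the approximation holds.)
pOH = 4.78, so pH = 14.00 − pOH = 9.22

pH = 9.22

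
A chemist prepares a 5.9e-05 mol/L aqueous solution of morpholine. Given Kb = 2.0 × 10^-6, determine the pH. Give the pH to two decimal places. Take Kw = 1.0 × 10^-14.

pH = 9.00

C4H8ONH + H2O ⇌ C4H8ONH2+ + OH-
From the ICE table, Kb = [OH-]²/(5.9e-05 − [OH-]) = 2.0 × 10^-6.
Here C₀/Kb ≈ 29.5, so the small-[OH-] approximation fails. Use the quadratic:
[OH-] = (−Kb + √(Kb² + 4·Kb·C₀))/2 = 9.91 × 10^-6 M
pOH = 5.00, so pH = 14.00 − pOH = 9.00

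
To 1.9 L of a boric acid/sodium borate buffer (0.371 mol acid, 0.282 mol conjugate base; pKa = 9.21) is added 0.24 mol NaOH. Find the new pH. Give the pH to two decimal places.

pH = 9.81

OH- converts B(OH)3 to B(OH)4-: B(OH)3 → 0.131 mol, B(OH)4- → 0.522 mol.
pH = pKa + log(n_B(OH)4-/n_B(OH)3) = 9.21 + log(0.522/0.131) = 9.21 + (+0.600)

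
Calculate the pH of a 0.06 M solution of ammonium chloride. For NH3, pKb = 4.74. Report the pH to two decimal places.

NH4+ is the conjugate acid of the weak base NH3.
Kb = 10^(−4.74) = 1.82 × 10^-5
Ka = Kw/Kb = 1.0×10^-14 / 1.82 × 10^-5 = 5.49 × 10^-10
From the ICE table, Ka = [H+]²/(0.06 − [H+]) = 5.49 × 10^-10.
Assume [H+] ≪ 0.06: [H+] ≈ √(5.49 × 10^-10 × 0.06) = 5.74 × 10^-6 M
Check: 0.0096% ionized — well under 5%, approximation valid.
pH = −log[H+] = −log(5.74 × 10^-6) = 5.24

pH = 5.24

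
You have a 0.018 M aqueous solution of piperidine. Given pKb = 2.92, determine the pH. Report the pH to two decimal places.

C5H10NH + H2O ⇌ C5H10NH2+ + OH-
Kb = 10^(−2.92) = 1.20 × 10^-3
Kb = x²/(0.018 − x) = 1.20 × 10^-3
The 5% rule fails; solving x² + Kb·x − Kb·C₀ = 0 exactly:
x = (−Kb + √(Kb² + 4·Kb·C₀))/2 = 4.09 × 10^-3 M
pOH = 2.39, so pH = 14.00 − pOH = 11.61

pH = 11.61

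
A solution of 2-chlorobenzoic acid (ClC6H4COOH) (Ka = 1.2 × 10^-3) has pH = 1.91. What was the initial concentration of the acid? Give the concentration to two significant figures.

C₀ = 1.4 × 10^-1 M

[H+] = 10^(-1.91) = 1.23 × 10^-2 M = x
Ka = x²/(C₀ − x) ⇒ C₀ = x + x²/Ka
C₀ = 1.23 × 10^-2 + (1.23 × 10^-2)²/(1.2 × 10^-3) = 1.38 × 10^-1 M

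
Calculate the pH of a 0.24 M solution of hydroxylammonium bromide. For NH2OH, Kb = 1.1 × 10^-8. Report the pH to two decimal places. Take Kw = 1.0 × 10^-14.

NH3OH+ is the conjugate acid of the weak base NH2OH.
Ka = Kw/Kb = 1.0×10^-14 / 1.1 × 10^-8 = 9.09 × 10^-7
From the ICE table, Ka = [H+]²/(0.24 − [H+]) = 9.09 × 10^-7.
Since Ka ≪ C₀, [H+] ≈ √(Ka·C₀) = 4.67 × 10^-4 M.
pH = −log(4.67 × 10^-4) = 3.33

pH = 3.33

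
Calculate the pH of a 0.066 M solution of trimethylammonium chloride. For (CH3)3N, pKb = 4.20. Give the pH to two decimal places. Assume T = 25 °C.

(CH3)3NH+ is the conjugate acid of the weak base (CH3)3N.
Kb = 10^(−4.20) = 6.31 × 10^-5
Ka = Kw/Kb = 1.0×10^-14 / 6.31 × 10^-5 = 1.58 × 10^-10
Ka = [H+]²/(0.066 − [H+]) = 1.58 × 10^-10
Since Ka ≪ C₀, [H+] ≈ √(Ka·C₀) = 3.23 × 10^-6 M.
([H+]/C₀ = 0.0049% < 5%, so the approximation holds.)
pH = −log(3.23 × 10^-6) = 5.49

pH = 5.49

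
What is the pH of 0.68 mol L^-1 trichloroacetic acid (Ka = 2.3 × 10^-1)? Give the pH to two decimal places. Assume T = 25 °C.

Cl3CCOOH ⇌ Cl3CCOO- + H+
From the ICE table, Ka = [H+]²/(0.68 − [H+]) = 2.3 × 10^-1.
[H+] is not negligible relative to C₀; solve [H+]² + 0.23·[H+] − 0.156 = 0.
[H+] = [−0.23 + √(0.23² + 0.626)]/2 = 2.97 × 10^-1 M
pH = −log(2.97 × 10^-1) = 0.53

pH = 0.53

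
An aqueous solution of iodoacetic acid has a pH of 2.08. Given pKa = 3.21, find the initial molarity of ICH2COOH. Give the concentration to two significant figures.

[H+] = 10^(-2.08) = 8.32 × 10^-3 M = x
Ka = 10^(−3.21) = 6.17 × 10^-4
Ka = x²/(C₀ − x) ⇒ C₀ = x + x²/Ka
C₀ = 8.32 × 10^-3 + (8.32 × 10^-3)²/(6.17 × 10^-4) = 1.21 × 10^-1 M

C₀ = 1.2 × 10^-1 M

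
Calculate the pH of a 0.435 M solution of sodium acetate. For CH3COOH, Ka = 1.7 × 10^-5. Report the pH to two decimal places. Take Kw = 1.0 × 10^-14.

pH = 9.20

CH3COO- is the conjugate base of the weak acid CH3COOH.
Kb = Kw/Ka = 1.0×10^-14 / 1.7 × 10^-5 = 5.88 × 10^-10
From the ICE table, Kb = x²/(0.435 − x) = 5.88 × 10^-10.
Since Kb ≪ C₀, x ≈ √(Kb·C₀) = 1.60 × 10^-5 M.
(x/C₀ = 0.0037% < 5%, so the approximation holds.)
pOH = −log(1.60 × 10^-5) = 4.80; pH = 14.00 − 4.80 = 9.20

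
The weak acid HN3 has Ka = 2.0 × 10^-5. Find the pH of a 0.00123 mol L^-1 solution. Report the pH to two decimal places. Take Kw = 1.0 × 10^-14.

pH = 3.83

HN3 ⇌ N3- + H+
From the ICE table, Ka = x²/(0.00123 − x) = 2.0 × 10^-5.
x is not negligible relative to C₀; solve x² + 2e-05·x − 2.46e-08 = 0.
x = (−Ka + √(Ka² + 4·Ka·C₀))/2 = 1.47 × 10^-4 M
pH = −log(1.47 × 10^-4) = 3.83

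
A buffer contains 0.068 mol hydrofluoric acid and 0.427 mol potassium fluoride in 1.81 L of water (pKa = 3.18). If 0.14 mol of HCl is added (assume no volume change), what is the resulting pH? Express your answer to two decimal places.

Added H+ converts F- to HF: HF → 0.208 mol, F- → 0.287 mol.
pH = pKa + log(n_F-/n_HF) = 3.18 + log(0.287/0.208) = 3.18 + (+0.140)

pH = 3.32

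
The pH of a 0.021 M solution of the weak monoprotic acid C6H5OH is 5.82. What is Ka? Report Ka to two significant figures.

Ka = 1.1 × 10^-10

[H+] = 10^(-5.82) = 1.51 × 10^-6 M
At equilibrium [HA] = 0.021 − 1.51 × 10^-6 = 2.10 × 10^-2 M
Ka = [H+][A-]/[HA] = (1.51 × 10^-6)² / 2.10 × 10^-2 = 1.1 × 10^-10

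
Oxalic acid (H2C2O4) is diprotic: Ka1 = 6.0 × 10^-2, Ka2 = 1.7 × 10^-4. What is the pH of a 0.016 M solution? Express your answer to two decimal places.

pH = 1.88

Since Ka1 ≫ Ka2, the first ionization dominates [H+].
Ka1 = x²/(0.016 − x) = 6.0 × 10^-2
Solving the quadratic: x = (−Ka1 + √(Ka1² + 4·Ka1·C₀))/2 = 1.31 × 10^-2 M
pH = −log(1.31 × 10^-2) = 1.88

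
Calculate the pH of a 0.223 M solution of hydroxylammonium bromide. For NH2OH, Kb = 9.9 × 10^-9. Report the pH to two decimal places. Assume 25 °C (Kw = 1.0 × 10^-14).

pH = 3.32

NH3OH+ is the conjugate acid of the weak base NH2OH.
Ka = Kw/Kb = 1.0×10^-14 / 9.9 × 10^-9 = 1.01 × 10^-6
Ka = [H+]²/(0.223 − [H+]) = 1.01 × 10^-6
Since Ka ≪ C₀, [H+] ≈ √(Ka·C₀) = 4.75 × 10^-4 M.
([H+]/C₀ = 0.21% < 5%, so the approximation holds.)
pH = −log[H+] = −log(4.75 × 10^-4) = 3.32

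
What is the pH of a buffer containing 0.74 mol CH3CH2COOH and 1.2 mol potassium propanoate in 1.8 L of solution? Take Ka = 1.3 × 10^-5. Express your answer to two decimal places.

pH = 5.10

pKa = −log(1.3 × 10^-5) = 4.886
Henderson–Hasselbalch: pH = pKa + log([CH3CH2COO-]/[CH3CH2COOH]) = 4.886 + log(1.2/0.74)
pH = 4.886 + (+0.210) = 5.10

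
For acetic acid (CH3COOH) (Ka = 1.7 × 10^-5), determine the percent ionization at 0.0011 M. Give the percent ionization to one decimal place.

11.7%

CH3COOH ⇌ CH3COO- + H+; let x = [H+] at equilibrium.
Ka = x²/(C₀ − x); solving the quadratic gives x = 1.29 × 10^-4 M.
% ionization = x/C₀ × 100% = 1.29 × 10^-4/0.0011 × 100% = 11.7%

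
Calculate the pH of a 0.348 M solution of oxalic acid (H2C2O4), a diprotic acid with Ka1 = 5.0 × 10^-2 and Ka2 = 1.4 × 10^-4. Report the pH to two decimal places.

Since Ka1 ≫ Ka2, the first ionization dominates [H+].
Ka1 = x²/(0.348 − x) = 5.0 × 10^-2
Solving the quadratic: x = (−Ka1 + √(Ka1² + 4·Ka1·C₀))/2 = 1.09 × 10^-1 M
pH = −log(1.09 × 10^-1) = 0.96

pH = 0.96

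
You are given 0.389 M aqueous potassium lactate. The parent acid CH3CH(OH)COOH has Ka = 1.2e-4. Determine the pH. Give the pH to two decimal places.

CH3CH(OH)COO- is the conjugate base of the weak acid CH3CH(OH)COOH.
Kb = Kw/Ka = 1.0×10^-14 / 1.2 × 10^-4 = 8.33 × 10^-11
From the ICE table, Kb = [OH-]²/(0.389 − [OH-]) = 8.33 × 10^-11.
Assume [OH-] ≪ 0.389: [OH-] ≈ √(8.33 × 10^-11 × 0.389) = 5.69 × 10^-6 M
([OH-]/C₀ = 0.0015% < 5%, so the approximation holds.)
pOH = −log(5.69 × 10^-6) = 5.24; pH = 14.00 − 5.24 = 8.76

pH = 8.76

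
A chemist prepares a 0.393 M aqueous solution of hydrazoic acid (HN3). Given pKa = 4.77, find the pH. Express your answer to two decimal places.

pH = 2.59

HN3 ⇌ N3- + H+
Ka = 10^(−4.77) = 1.70 × 10^-5
From the ICE table, Ka = [H+]²/(0.393 − [H+]) = 1.70 × 10^-5.
Neglecting [H+] in the denominator: [H+] = √(1.70 × 10^-5 × 0.393) = 2.58 × 10^-3 M
pH = −log[H+] = −log(2.58 × 10^-3) = 2.59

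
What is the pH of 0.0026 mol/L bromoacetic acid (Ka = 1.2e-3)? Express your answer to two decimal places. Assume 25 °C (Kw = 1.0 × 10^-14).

pH = 2.90

BrCH2COOH ⇌ BrCH2COO- + H+
Ka = x²/(0.0026 − x) = 1.2 × 10^-3
Here C₀/Ka ≈ 2.17, so the small-x approximation fails. Use the quadratic:
x = [−0.0012 + √(0.0012² + 1.25e-05)]/2 = 1.27 × 10^-3 M
pH = −log[H+] = −log(1.27 × 10^-3) = 2.90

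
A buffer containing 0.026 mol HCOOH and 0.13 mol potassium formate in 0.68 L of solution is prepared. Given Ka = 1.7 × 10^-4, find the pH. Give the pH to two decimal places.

pH = 4.47

pKa = −log(1.7 × 10^-4) = 3.770
pH = pKa + log([A⁻]/[HA]) = 3.770 + log(0.13/0.026)
pH = 3.770 + (+0.699) = 4.47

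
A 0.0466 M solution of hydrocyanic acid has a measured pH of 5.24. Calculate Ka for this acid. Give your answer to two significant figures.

[H+] = 10^(-5.24) = 5.75 × 10^-6 M
At equilibrium [HA] = 0.0466 − 5.75 × 10^-6 = 4.66 × 10^-2 M
Ka = [H+][A-]/[HA] = (5.75 × 10^-6)² / 4.66 × 10^-2 = 7.1 × 10^-10

Ka = 7.1 × 10^-10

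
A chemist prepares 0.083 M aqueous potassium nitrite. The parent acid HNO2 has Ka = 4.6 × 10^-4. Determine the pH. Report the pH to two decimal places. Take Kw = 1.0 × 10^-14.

pH = 8.13

NO2- is the conjugate base of the weak acid HNO2.
Kb = Kw/Ka = 1.0×10^-14 / 4.6 × 10^-4 = 2.17 × 10^-11
From the ICE table, Kb = [OH-]²/(0.083 − [OH-]) = 2.17 × 10^-11.
Assume [OH-] ≪ 0.083: [OH-] ≈ √(2.17 × 10^-11 × 0.083) = 1.34 × 10^-6 M
Check: 0.0016% ionized — well under 5%, approximation valid.
pOH = 5.87, so pH = 14.00 − pOH = 8.13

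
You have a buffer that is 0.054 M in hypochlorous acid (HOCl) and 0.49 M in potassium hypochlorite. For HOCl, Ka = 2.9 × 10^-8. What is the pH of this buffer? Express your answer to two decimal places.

pH = 8.50

pKa = −log(2.9 × 10^-8) = 7.538
Using pH = pKa + log([base]/[acid]) with [base]/[acid] = 0.49/0.054:
pH = 7.538 + (+0.958) = 8.50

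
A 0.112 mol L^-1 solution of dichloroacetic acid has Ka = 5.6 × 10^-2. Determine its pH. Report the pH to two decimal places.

Cl2CHCOOH ⇌ Cl2CHCOO- + H+
Ka = x²/(0.112 − x) = 5.6 × 10^-2
x is not negligible relative to C₀; solve x² + 0.056·x − 0.00627 = 0.
x = [−0.056 + √(0.056² + 0.0251)]/2 = 5.60 × 10^-2 M
pH = −log[H+] = −log(5.60 × 10^-2) = 1.25

pH = 1.25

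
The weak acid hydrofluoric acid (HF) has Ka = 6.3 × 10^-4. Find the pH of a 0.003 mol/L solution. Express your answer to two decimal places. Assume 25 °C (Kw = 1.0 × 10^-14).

pH = 2.96

HF ⇌ F- + H+
Let x = [H+] at equilibrium. Ka = x²/(0.003 − x).
The 5% rule fails; solving x² + Ka·x − Ka·C₀ = 0 exactly:
x = [−0.00063 + √(0.00063² + 7.56e-06)]/2 = 1.10 × 10^-3 M
pH = −log(1.10 × 10^-3) = 2.96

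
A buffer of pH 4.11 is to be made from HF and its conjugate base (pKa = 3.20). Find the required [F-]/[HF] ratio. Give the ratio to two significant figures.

pH = pKa + log(r) ⇒ log(r) = 4.11 − 3.20 = +0.91
r = [F-]/[HF] = 10^(+0.91) = 8.13

ratio = 8.1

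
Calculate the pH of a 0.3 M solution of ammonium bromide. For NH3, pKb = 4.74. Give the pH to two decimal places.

NH4+ is the conjugate acid of the weak base NH3.
Kb = 10^(−4.74) = 1.82 × 10^-5
Ka = Kw/Kb = 1.0×10^-14 / 1.82 × 10^-5 = 5.49 × 10^-10
Ka = [H+]²/(0.3 − [H+]) = 5.49 × 10^-10
Assume [H+] ≪ 0.3: [H+] ≈ √(5.49 × 10^-10 × 0.3) = 1.28 × 10^-5 M
([H+]/C₀ = 0.0043% < 5%, so the approximation holds.)
pH = −log(1.28 × 10^-5) = 4.89

pH = 4.89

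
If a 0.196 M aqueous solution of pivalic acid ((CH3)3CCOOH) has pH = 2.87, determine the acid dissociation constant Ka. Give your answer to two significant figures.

[H+] = 10^(-2.87) = 1.35 × 10^-3 M
At equilibrium [HA] = 0.196 − 1.35 × 10^-3 = 1.95 × 10^-1 M
Ka = [H+][A-]/[HA] = (1.35 × 10^-3)² / 1.95 × 10^-1 = 9.3 × 10^-6

Ka = 9.3 × 10^-6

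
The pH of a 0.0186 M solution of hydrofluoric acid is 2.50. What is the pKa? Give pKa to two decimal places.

pKa = 3.19

[H+] = 10^(-2.50) = 3.16 × 10^-3 M
At equilibrium [HA] = 0.0186 − 3.16 × 10^-3 = 1.54 × 10^-2 M
Ka = [H+][A-]/[HA] = (3.16 × 10^-3)² / 1.54 × 10^-2 = 6.48 × 10^-4
pKa = -log(6.48 × 10^-4) = 3.19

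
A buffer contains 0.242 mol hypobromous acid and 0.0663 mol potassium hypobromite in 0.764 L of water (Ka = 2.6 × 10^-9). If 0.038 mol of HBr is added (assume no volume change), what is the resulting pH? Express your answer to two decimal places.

Added H+ converts OBr- to HOBr: HOBr → 0.28 mol, OBr- → 0.0283 mol.
pKa = −log(2.6 × 10^-9) = 8.585
pH = pKa + log([A⁻]/[HA]) = 8.585 + log(0.0283/0.28) = 8.585 -0.995

pH = 7.59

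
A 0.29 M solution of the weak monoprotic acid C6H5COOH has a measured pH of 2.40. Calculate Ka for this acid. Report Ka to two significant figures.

[H+] = 10^(-2.40) = 3.98 × 10^-3 M
At equilibrium [HA] = 0.29 − 3.98 × 10^-3 = 2.86 × 10^-1 M
Ka = [H+][A-]/[HA] = (3.98 × 10^-3)² / 2.86 × 10^-1 = 5.5 × 10^-5

Ka = 5.5 × 10^-5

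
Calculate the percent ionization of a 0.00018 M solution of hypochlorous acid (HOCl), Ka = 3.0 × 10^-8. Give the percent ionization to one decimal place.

HOCl ⇌ OCl- + H+; let x = [H+] at equilibrium.
x ≈ √(Ka·C₀) = √(3.0 × 10^-8 × 0.00018) = 2.32 × 10^-6 M
Fraction ionized = 2.32 × 10^-6 / 0.00018 = 0.0129 → 1.3%

1.3%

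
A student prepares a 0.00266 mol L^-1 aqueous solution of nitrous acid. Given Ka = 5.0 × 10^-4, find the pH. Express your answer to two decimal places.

pH = 3.03

HNO2 ⇌ NO2- + H+
From the ICE table, Ka = [H+]²/(0.00266 − [H+]) = 5.0 × 10^-4.
[H+] is not negligible relative to C₀; solve [H+]² + 0.0005·[H+] − 1.33e-06 = 0.
[H+] = [−0.0005 + √(0.0005² + 5.32e-06)]/2 = 9.30 × 10^-4 M
pH = −log(9.30 × 10^-4) = 3.03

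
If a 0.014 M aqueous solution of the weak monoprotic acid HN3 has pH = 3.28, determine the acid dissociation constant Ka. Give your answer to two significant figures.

[H+] = 10^(-3.28) = 5.25 × 10^-4 M
At equilibrium [HA] = 0.014 − 5.25 × 10^-4 = 1.35 × 10^-2 M
Ka = [H+][A-]/[HA] = (5.25 × 10^-4)² / 1.35 × 10^-2 = 2.0 × 10^-5

Ka = 2.0 × 10^-5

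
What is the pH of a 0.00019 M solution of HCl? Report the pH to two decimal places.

HCl is a strong acid and dissociates completely, so [H+] = 0.00019 M.
pH = -log(0.00019) = 3.72

pH = 3.72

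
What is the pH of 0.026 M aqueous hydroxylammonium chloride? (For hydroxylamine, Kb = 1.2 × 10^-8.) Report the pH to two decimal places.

NH3OH+ is the conjugate acid of the weak base NH2OH.
Ka = Kw/Kb = 1.0×10^-14 / 1.2 × 10^-8 = 8.33 × 10^-7
Ka = [H+]²/(0.026 − [H+]) = 8.33 × 10^-7
Since Ka ≪ C₀, [H+] ≈ √(Ka·C₀) = 1.47 × 10^-4 M.
Check: 0.57% ionized — well under 5%, approximation valid.
pH = −log(1.47 × 10^-4) = 3.83

pH = 3.83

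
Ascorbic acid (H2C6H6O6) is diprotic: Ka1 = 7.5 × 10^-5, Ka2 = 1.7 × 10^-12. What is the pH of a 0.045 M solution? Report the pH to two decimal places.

pH = 2.74

Ka1 ≫ Ka2, so treat the first dissociation as the only significant source of H+.
Ka1 = x²/(0.045 − x) = 7.5 × 10^-5
x ≈ √(7.5 × 10^-5 × 0.045) = 1.84 × 10^-3 M
pH = −log(1.84 × 10^-3) = 2.74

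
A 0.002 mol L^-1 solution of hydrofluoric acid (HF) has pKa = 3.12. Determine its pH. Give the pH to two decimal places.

HF ⇌ F- + H+
Ka = 10^(−3.12) = 7.59 × 10^-4
From the ICE table, Ka = x²/(0.002 − x) = 7.59 × 10^-4.
Here C₀/Ka ≈ 2.64, so the small-x approximation fails. Use the quadratic:
x = [−0.000759 + √(0.000759² + 6.07e-06)]/2 = 9.10 × 10^-4 M
pH = −log[H+] = −log(9.10 × 10^-4) = 3.04

pH = 3.04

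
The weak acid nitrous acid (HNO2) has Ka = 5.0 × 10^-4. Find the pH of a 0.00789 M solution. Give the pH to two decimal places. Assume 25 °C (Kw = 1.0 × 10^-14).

HNO2 ⇌ NO2- + H+
From the ICE table, Ka = x²/(0.00789 − x) = 5.0 × 10^-4.
Here C₀/Ka ≈ 15.8, so the small-x approximation fails. Use the quadratic:
x = [−0.0005 + √(0.0005² + 1.58e-05)]/2 = 1.75 × 10^-3 M
pH = −log[H+] = −log(1.75 × 10^-3) = 2.76

pH = 2.76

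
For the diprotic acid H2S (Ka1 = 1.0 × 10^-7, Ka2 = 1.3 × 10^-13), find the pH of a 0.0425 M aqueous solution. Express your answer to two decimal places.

pH = 4.19

Since Ka1 ≫ Ka2, the first ionization dominates [H+].
Ka1 = x²/(0.0425 − x) = 1.0 × 10^-7
x ≈ √(1.0 × 10^-7 × 0.0425) = 6.52 × 10^-5 M
pH = −log(6.52 × 10^-5) = 4.19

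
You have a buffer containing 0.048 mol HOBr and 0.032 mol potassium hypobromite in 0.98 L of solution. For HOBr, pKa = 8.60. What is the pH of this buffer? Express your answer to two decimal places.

pH = pKa + log([A⁻]/[HA]) = 8.60 + log(0.032/0.048)
pH = 8.60 + (-0.176) = 8.42

pH = 8.42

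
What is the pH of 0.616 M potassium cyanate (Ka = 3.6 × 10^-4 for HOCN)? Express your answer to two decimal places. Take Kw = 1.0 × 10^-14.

OCN- is the conjugate base of the weak acid HOCN.
Kb = Kw/Ka = 1.0×10^-14 / 3.6 × 10^-4 = 2.78 × 10^-11
From the ICE table, Kb = x²/(0.616 − x) = 2.78 × 10^-11.
Neglecting x in the denominator: x = √(2.78 × 10^-11 × 0.616) = 4.14 × 10^-6 M
pOH = 5.38, so pH = 14.00 − pOH = 8.62

pH = 8.62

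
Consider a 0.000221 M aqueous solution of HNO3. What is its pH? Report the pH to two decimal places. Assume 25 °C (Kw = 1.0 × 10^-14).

HNO3 is a strong acid and dissociates completely, so [H+] = 0.000221 M.
pH = -log(0.000221) = 3.66

pH = 3.66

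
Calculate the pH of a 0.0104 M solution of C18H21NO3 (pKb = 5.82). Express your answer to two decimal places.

pH = 10.10

C18H21NO3 + H2O ⇌ C18H22NO3+ + OH-
Kb = 10^(−5.82) = 1.51 × 10^-6
Kb = [OH-]²/(0.0104 − [OH-]) = 1.51 × 10^-6
Assume [OH-] ≪ 0.0104: [OH-] ≈ √(1.51 × 10^-6 × 0.0104) = 1.25 × 10^-4 M
pOH = −log(1.25 × 10^-4) = 3.90; pH = 14.00 − 3.90 = 10.10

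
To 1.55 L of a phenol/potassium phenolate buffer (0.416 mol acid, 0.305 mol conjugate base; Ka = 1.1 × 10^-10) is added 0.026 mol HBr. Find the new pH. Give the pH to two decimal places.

Added H+ converts C6H5O- to C6H5OH: C6H5OH → 0.442 mol, C6H5O- → 0.279 mol.
pKa = −log(1.1 × 10^-10) = 9.959
Henderson–Hasselbalch with mole ratio 0.279/0.442: pH = 9.959 + (-0.200)

pH = 9.76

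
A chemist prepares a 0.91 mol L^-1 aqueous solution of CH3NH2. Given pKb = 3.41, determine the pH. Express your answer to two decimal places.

CH3NH2 + H2O ⇌ CH3NH3+ + OH-
Kb = 10^(−3.41) = 3.89 × 10^-4
From the ICE table, Kb = [OH-]²/(0.91 − [OH-]) = 3.89 × 10^-4.
Assume [OH-] ≪ 0.91: [OH-] ≈ √(3.89 × 10^-4 × 0.91) = 1.88 × 10^-2 M
pOH = 1.73, so pH = 14.00 − pOH = 12.27

pH = 12.27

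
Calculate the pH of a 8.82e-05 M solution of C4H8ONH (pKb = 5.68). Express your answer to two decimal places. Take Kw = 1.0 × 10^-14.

C4H8ONH + H2O ⇌ C4H8ONH2+ + OH-
Kb = 10^(−5.68) = 2.09 × 10^-6
Kb = x²/(8.82e-05 − x) = 2.09 × 10^-6
Here C₀/Kb ≈ 42.2, so the small-x approximation fails. Use the quadratic:
x = (−Kb + √(Kb² + 4·Kb·C₀))/2 = 1.26 × 10^-5 M
pOH = 4.90, so pH = 14.00 − pOH = 9.10

pH = 9.10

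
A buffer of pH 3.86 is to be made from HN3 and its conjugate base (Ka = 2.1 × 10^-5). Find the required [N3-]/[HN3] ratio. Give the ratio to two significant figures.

pKa = -log(2.1 × 10^-5) = 4.678
pH = pKa + log(r) ⇒ log(r) = 3.86 − 4.678 = -0.818
r = [N3-]/[HN3] = 10^(-0.818) = 0.152

ratio = 0.15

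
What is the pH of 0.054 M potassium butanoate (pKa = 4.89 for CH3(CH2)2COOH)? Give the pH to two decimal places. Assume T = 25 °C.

pH = 8.81

CH3(CH2)2COO- is the conjugate base of the weak acid CH3(CH2)2COOH.
Ka = 10^(−4.89) = 1.29 × 10^-5
Kb = Kw/Ka = 1.0×10^-14 / 1.29 × 10^-5 = 7.75 × 10^-10
From the ICE table, Kb = [OH-]²/(0.054 − [OH-]) = 7.75 × 10^-10.
Neglecting [OH-] in the denominator: [OH-] = √(7.75 × 10^-10 × 0.054) = 6.47 × 10^-6 M
pOH = 5.19, so pH = 14.00 − pOH = 8.81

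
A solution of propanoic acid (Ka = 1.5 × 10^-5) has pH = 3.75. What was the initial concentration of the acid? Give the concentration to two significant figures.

[H+] = 10^(-3.75) = 1.78 × 10^-4 M = x
Ka = x²/(C₀ − x) ⇒ C₀ = x + x²/Ka
C₀ = 1.78 × 10^-4 + (1.78 × 10^-4)²/(1.5 × 10^-5) = 2.29 × 10^-3 M

C₀ = 2.3 × 10^-3 M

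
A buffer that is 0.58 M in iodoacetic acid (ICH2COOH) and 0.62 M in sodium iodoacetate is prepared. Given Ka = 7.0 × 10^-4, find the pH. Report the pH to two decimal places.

pKa = −log(7.0 × 10^-4) = 3.155
pH = pKa + log([A⁻]/[HA]) = 3.155 + log(0.62/0.58)
pH = 3.155 + (+0.029) = 3.18

pH = 3.18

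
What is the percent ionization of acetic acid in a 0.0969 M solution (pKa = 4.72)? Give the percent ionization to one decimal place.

CH3COOH ⇌ CH3COO- + H+; let x = [H+] at equilibrium.
Ka = 10^(−4.72) = 1.91 × 10^-5
x ≈ √(Ka·C₀) = √(1.91 × 10^-5 × 0.0969) = 1.36 × 10^-3 M
% ionization = x/C₀ × 100% = 1.36 × 10^-3/0.0969 × 100% = 1.4%

1.4%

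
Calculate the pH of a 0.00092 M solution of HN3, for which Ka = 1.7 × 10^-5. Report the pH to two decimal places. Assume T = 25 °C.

HN3 ⇌ N3- + H+
Ka = [H+]²/(0.00092 − [H+]) = 1.7 × 10^-5
[H+] is not negligible relative to C₀; solve [H+]² + 1.7e-05·[H+] − 1.56e-08 = 0.
[H+] = (−Ka + √(Ka² + 4·Ka·C₀))/2 = 1.17 × 10^-4 M
pH = −log(1.17 × 10^-4) = 3.93

pH = 3.93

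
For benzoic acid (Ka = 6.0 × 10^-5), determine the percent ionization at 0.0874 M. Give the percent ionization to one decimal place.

C6H5COOH ⇌ C6H5COO- + H+; let x = [H+] at equilibrium.
x ≈ √(Ka·C₀) = √(6.0 × 10^-5 × 0.0874) = 2.29 × 10^-3 M
Fraction ionized = 2.29 × 10^-3 / 0.0874 = 0.0262 → 2.6%

2.6%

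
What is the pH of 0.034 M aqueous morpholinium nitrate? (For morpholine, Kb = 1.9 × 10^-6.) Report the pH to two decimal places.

C4H8ONH2+ is the conjugate acid of the weak base C4H8ONH.
Ka = Kw/Kb = 1.0×10^-14 / 1.9 × 10^-6 = 5.26 × 10^-9
From the ICE table, Ka = x²/(0.034 − x) = 5.26 × 10^-9.
Assume x ≪ 0.034: x ≈ √(5.26 × 10^-9 × 0.034) = 1.34 × 10^-5 M
(x/C₀ = 0.039% < 5%, so the approximation holds.)
pH = −log[H+] = −log(1.34 × 10^-5) = 4.87

pH = 4.87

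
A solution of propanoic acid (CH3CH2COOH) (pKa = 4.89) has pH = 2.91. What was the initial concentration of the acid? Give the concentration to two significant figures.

C₀ = 1.2 × 10^-1 M

[H+] = 10^(-2.91) = 1.23 × 10^-3 M = x
Ka = 10^(−4.89) = 1.29 × 10^-5
Ka = x²/(C₀ − x) ⇒ C₀ = x + x²/Ka
C₀ = 1.23 × 10^-3 + (1.23 × 10^-3)²/(1.29 × 10^-5) = 1.19 × 10^-1 M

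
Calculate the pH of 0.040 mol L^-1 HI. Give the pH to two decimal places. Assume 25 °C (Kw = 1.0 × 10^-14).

HI is a strong acid and dissociates completely, so [H+] = 0.040 M.
pH = -log(0.04) = 1.40

pH = 1.40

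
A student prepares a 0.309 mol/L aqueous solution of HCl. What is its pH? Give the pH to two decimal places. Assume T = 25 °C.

HCl is a strong acid and dissociates completely, so [H+] = 0.309 M.
pH = -log(0.309) = 0.51

pH = 0.51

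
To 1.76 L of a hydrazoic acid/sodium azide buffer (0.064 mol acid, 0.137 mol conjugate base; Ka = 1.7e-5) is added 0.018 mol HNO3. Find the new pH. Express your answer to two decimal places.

pH = 4.93

Added H+ converts N3- to HN3: HN3 → 0.082 mol, N3- → 0.119 mol.
pKa = −log(1.7 × 10^-5) = 4.770
Henderson–Hasselbalch with mole ratio 0.119/0.082: pH = 4.770 + (+0.162)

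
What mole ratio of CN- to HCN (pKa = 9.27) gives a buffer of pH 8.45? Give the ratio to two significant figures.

pH = pKa + log(r) ⇒ log(r) = 8.45 − 9.27 = -0.82
r = [CN-]/[HCN] = 10^(-0.82) = 0.151

ratio = 0.15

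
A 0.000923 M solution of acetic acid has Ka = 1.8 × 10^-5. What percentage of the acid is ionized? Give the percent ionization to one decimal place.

13.0%

CH3COOH ⇌ CH3COO- + H+; let x = [H+] at equilibrium.
Ka = x²/(C₀ − x); solving the quadratic gives x = 1.20 × 10^-4 M.
% ionization = x/C₀ × 100% = 1.20 × 10^-4/0.000923 × 100% = 13.0%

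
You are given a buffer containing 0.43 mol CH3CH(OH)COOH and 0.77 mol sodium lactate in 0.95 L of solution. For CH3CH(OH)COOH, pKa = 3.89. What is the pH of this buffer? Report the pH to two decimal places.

Using pH = pKa + log([base]/[acid]) with [base]/[acid] = 0.77/0.43:
pH = 3.89 + (+0.253) = 4.14

pH = 4.14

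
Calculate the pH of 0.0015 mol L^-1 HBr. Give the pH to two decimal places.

pH = 2.82

HBr is a strong acid and dissociates completely, so [H+] = 0.0015 M.
pH = -log(0.0015) = 2.82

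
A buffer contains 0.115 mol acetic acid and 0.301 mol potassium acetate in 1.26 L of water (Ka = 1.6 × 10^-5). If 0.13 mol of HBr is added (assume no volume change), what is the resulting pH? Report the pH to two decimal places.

pH = 4.64

Added H+ converts CH3COO- to CH3COOH: CH3COOH → 0.245 mol, CH3COO- → 0.171 mol.
pKa = −log(1.6 × 10^-5) = 4.796
pH = pKa + log(n_CH3COO-/n_CH3COOH) = 4.796 + log(0.171/0.245) = 4.796 + (-0.156)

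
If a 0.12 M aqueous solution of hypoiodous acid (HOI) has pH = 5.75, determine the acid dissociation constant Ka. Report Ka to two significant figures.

[H+] = 10^(-5.75) = 1.78 × 10^-6 M
At equilibrium [HA] = 0.12 − 1.78 × 10^-6 = 1.20 × 10^-1 M
Ka = [H+][A-]/[HA] = (1.78 × 10^-6)² / 1.20 × 10^-1 = 2.6 × 10^-11

Ka = 2.6 × 10^-11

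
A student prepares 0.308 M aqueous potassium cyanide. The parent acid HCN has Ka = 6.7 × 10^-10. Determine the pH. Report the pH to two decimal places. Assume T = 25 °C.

pH = 11.33

CN- is the conjugate base of the weak acid HCN.
Kb = Kw/Ka = 1.0×10^-14 / 6.7 × 10^-10 = 1.49 × 10^-5
Kb = x²/(0.308 − x) = 1.49 × 10^-5
Assume x ≪ 0.308: x ≈ √(1.49 × 10^-5 × 0.308) = 2.14 × 10^-3 M
pOH = 2.67, so pH = 14.00 − pOH = 11.33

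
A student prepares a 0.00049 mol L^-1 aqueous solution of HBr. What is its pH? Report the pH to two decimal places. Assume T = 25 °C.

HBr is a strong acid and dissociates completely, so [H+] = 0.00049 M.
pH = -log(0.00049) = 3.31

pH = 3.31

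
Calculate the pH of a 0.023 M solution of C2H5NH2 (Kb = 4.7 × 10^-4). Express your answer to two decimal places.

pH = 11.49

C2H5NH2 + H2O ⇌ C2H5NH3+ + OH-
From the ICE table, Kb = [OH-]²/(0.023 − [OH-]) = 4.7 × 10^-4.
[OH-] is not negligible relative to C₀; solve [OH-]² + 0.00047·[OH-] − 1.08e-05 = 0.
[OH-] = [−0.00047 + √(0.00047² + 4.32e-05)]/2 = 3.06 × 10^-3 M
pOH = −log(3.06 × 10^-3) = 2.51; pH = 14.00 − 2.51 = 11.49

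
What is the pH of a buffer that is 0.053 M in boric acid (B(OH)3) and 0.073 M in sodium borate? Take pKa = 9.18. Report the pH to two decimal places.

pH = 9.32

Henderson–Hasselbalch: pH = pKa + log([B(OH)4-]/[B(OH)3]) = 9.18 + log(0.073/0.053)
pH = 9.18 + (+0.139) = 9.32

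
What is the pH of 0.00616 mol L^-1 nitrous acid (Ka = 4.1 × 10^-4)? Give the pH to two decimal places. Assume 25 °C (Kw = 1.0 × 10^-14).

pH = 2.85

HNO2 ⇌ NO2- + H+
Ka = x²/(0.00616 − x) = 4.1 × 10^-4
x is not negligible relative to C₀; solve x² + 0.00041·x − 2.53e-06 = 0.
x = [−0.00041 + √(0.00041² + 1.01e-05)]/2 = 1.40 × 10^-3 M
pH = −log[H+] = −log(1.40 × 10^-3) = 2.85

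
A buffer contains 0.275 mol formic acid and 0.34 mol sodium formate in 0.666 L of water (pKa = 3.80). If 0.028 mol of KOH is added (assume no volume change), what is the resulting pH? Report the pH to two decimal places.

pH = 3.97

After neutralization: n(HCOOH) = 0.247 mol, n(HCOO-) = 0.368 mol.
pH = pKa + log([A⁻]/[HA]) = 3.80 + log(0.368/0.247) = 3.80 +0.173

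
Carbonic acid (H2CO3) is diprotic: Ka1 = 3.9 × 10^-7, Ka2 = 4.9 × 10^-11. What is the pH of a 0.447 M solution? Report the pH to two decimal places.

pH = 3.38

Since Ka1 ≫ Ka2, the first ionization dominates [H+].
Ka1 = x²/(0.447 − x) = 3.9 × 10^-7
x ≈ √(3.9 × 10^-7 × 0.447) = 4.18 × 10^-4 M
pH = −log(4.18 × 10^-4) = 3.38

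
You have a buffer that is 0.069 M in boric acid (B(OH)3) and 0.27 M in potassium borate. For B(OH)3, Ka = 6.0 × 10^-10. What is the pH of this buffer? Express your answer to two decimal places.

pKa = −log(6.0 × 10^-10) = 9.222
pH = pKa + log([A⁻]/[HA]) = 9.222 + log(0.27/0.069)
pH = 9.222 + (+0.593) = 9.81

pH = 9.81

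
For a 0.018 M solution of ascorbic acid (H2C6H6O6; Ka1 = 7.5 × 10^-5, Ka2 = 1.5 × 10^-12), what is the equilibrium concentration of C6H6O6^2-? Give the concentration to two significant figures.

First ionization gives [H+] ≈ [HC6H6O6-] = 1.12 × 10^-3 M.
Second step: Ka2 = [H+][C6H6O6^2-]/[HC6H6O6-] ≈ [C6H6O6^2-] (since [H+] ≈ [HC6H6O6-]).
So [C6H6O6^2-] ≈ Ka2.

1.5 × 10^-12 M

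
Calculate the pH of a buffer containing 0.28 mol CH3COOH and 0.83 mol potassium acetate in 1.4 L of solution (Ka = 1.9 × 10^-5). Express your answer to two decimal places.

pH = 5.19

pKa = −log(1.9 × 10^-5) = 4.721
Using pH = pKa + log([base]/[acid]) with [base]/[acid] = 0.83/0.28:
pH = 4.721 + (+0.472) = 5.19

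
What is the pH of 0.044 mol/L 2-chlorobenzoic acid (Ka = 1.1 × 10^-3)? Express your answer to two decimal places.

pH = 2.19

ClC6H4COOH ⇌ ClC6H4COO- + H+
From the ICE table, Ka = x²/(0.044 − x) = 1.1 × 10^-3.
The 5% rule fails; solving x² + Ka·x − Ka·C₀ = 0 exactly:
x = (−Ka + √(Ka² + 4·Ka·C₀))/2 = 6.43 × 10^-3 M
pH = −log[H+] = −log(6.43 × 10^-3) = 2.19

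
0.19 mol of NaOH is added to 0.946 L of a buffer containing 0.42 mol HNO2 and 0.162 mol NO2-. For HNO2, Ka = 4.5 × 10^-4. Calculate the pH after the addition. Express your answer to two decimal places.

OH- converts HNO2 to NO2-: HNO2 → 0.23 mol, NO2- → 0.352 mol.
pKa = −log(4.5 × 10^-4) = 3.347
pH = pKa + log([A⁻]/[HA]) = 3.347 + log(0.352/0.23) = 3.347 +0.185

pH = 3.53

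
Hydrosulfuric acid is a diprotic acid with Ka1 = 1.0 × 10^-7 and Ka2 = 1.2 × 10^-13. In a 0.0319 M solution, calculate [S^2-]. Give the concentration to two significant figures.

First ionization gives [H+] ≈ [HS-] = 5.65 × 10^-5 M.
Second step: Ka2 = [H+][S^2-]/[HS-] ≈ [S^2-] (since [H+] ≈ [HS-]).
So [S^2-] ≈ Ka2.

1.2 × 10^-13 M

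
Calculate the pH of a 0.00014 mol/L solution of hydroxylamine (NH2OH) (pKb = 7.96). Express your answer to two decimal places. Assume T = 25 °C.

NH2OH + H2O ⇌ NH3OH+ + OH-
Kb = 10^(−7.96) = 1.10 × 10^-8
Kb = x²/(0.00014 − x) = 1.10 × 10^-8
Assume x ≪ 0.00014: x ≈ √(1.10 × 10^-8 × 0.00014) = 1.24 × 10^-6 M
(x/C₀ = 0.89% < 5%, so the approximation holds.)
pOH = −log(1.24 × 10^-6) = 5.91; pH = 14.00 − 5.91 = 8.09

pH = 8.09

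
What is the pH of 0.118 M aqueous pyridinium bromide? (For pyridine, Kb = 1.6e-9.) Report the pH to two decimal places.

C5H5NH+ is the conjugate acid of the weak base C5H5N.
Ka = Kw/Kb = 1.0×10^-14 / 1.6 × 10^-9 = 6.25 × 10^-6
Let x = [H+] at equilibrium. Ka = x²/(0.118 − x).
Assume x ≪ 0.118: x ≈ √(6.25 × 10^-6 × 0.118) = 8.59 × 10^-4 M
(x/C₀ = 0.73% < 5%, so the approximation holds.)
pH = −log(8.59 × 10^-4) = 3.07

pH = 3.07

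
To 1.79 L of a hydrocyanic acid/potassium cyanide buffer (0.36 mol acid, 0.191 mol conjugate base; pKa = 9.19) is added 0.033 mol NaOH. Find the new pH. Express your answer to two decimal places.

pH = 9.03

OH- converts HCN to CN-: HCN → 0.327 mol, CN- → 0.224 mol.
pH = pKa + log([A⁻]/[HA]) = 9.19 + log(0.224/0.327) = 9.19 -0.164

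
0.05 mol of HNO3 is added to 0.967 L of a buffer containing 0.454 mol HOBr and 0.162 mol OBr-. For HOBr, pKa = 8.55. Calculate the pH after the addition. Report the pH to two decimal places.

Added H+ converts OBr- to HOBr: HOBr → 0.504 mol, OBr- → 0.112 mol.
pH = pKa + log([A⁻]/[HA]) = 8.55 + log(0.112/0.504) = 8.55 -0.653

pH = 7.90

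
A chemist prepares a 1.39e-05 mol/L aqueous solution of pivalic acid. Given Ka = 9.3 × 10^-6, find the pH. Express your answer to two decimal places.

pH = 5.12

(CH3)3CCOOH ⇌ (CH3)3CCOO- + H+
From the ICE table, Ka = [H+]²/(1.39e-05 − [H+]) = 9.3 × 10^-6.
[H+] is not negligible relative to C₀; solve [H+]² + 9.3e-06·[H+] − 1.29e-10 = 0.
[H+] = [−9.3e-06 + √(9.3e-06² + 5.17e-10)]/2 = 7.63 × 10^-6 M
pH = −log[H+] = −log(7.63 × 10^-6) = 5.12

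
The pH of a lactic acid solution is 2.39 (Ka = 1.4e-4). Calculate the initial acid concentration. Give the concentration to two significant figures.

[H+] = 10^(-2.39) = 4.07 × 10^-3 M = x
Ka = x²/(C₀ − x) ⇒ C₀ = x + x²/Ka
C₀ = 4.07 × 10^-3 + (4.07 × 10^-3)²/(1.4 × 10^-4) = 1.22 × 10^-1 M

C₀ = 1.2 × 10^-1 M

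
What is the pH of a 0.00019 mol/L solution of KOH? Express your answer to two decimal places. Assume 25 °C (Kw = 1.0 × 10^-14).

pH = 10.28

KOH is a strong base; [OH-] = 0.00019 M.
pOH = -log(0.00019) = 3.72
pH = 14.00 - 3.72 = 10.28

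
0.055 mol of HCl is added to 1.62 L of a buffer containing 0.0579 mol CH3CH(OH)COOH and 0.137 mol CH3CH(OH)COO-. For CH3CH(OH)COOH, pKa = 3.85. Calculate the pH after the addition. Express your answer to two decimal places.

pH = 3.71

Added H+ converts CH3CH(OH)COO- to CH3CH(OH)COOH: CH3CH(OH)COOH → 0.113 mol, CH3CH(OH)COO- → 0.082 mol.
pH = pKa + log(n_CH3CH(OH)COO-/n_CH3CH(OH)COOH) = 3.85 + log(0.082/0.113) = 3.85 + (-0.139)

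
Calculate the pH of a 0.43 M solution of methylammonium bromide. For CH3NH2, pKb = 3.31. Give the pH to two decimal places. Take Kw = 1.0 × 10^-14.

CH3NH3+ is the conjugate acid of the weak base CH3NH2.
Kb = 10^(−3.31) = 4.90 × 10^-4
Ka = Kw/Kb = 1.0×10^-14 / 4.90 × 10^-4 = 2.04 × 10^-11
Ka = x²/(0.43 − x) = 2.04 × 10^-11
Neglecting x in the denominator: x = √(2.04 × 10^-11 × 0.43) = 2.96 × 10^-6 M
pH = −log(2.96 × 10^-6) = 5.53

pH = 5.53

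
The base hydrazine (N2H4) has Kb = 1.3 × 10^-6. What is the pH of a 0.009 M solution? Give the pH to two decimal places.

pH = 10.03

N2H4 + H2O ⇌ N2H5+ + OH-
Kb = x²/(0.009 − x) = 1.3 × 10^-6
Neglecting x in the denominator: x = √(1.3 × 10^-6 × 0.009) = 1.08 × 10^-4 M
Check: 1.2% ionized — well under 5%, approximation valid.
pOH = 3.97, so pH = 14.00 − pOH = 10.03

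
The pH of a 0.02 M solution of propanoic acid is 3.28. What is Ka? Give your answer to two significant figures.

Ka = 1.4 × 10^-5

[H+] = 10^(-3.28) = 5.25 × 10^-4 M
At equilibrium [HA] = 0.02 − 5.25 × 10^-4 = 1.95 × 10^-2 M
Ka = [H+][A-]/[HA] = (5.25 × 10^-4)² / 1.95 × 10^-2 = 1.4 × 10^-5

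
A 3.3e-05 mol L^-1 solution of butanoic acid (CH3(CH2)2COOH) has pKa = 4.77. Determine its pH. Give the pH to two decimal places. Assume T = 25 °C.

CH3(CH2)2COOH ⇌ CH3(CH2)2COO- + H+
Ka = 10^(−4.77) = 1.70 × 10^-5
Let x = [H+] at equilibrium. Ka = x²/(3.3e-05 − x).
Here C₀/Ka ≈ 1.94, so the small-x approximation fails. Use the quadratic:
x = (−Ka + √(Ka² + 4·Ka·C₀))/2 = 1.67 × 10^-5 M
pH = −log(1.67 × 10^-5) = 4.78

pH = 4.78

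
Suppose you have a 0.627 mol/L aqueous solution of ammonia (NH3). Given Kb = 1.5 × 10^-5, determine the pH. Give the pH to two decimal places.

pH = 11.49

NH3 + H2O ⇌ NH4+ + OH-
Let x = [OH-] at equilibrium. Kb = x²/(0.627 − x).
Neglecting x in the denominator: x = √(1.5 × 10^-5 × 0.627) = 3.07 × 10^-3 M
pOH = 2.51, so pH = 14.00 − pOH = 11.49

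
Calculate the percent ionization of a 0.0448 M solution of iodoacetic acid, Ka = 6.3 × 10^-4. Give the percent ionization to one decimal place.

11.2%

ICH2COOH ⇌ ICH2COO- + H+; let x = [H+] at equilibrium.
Solve x² + 0.00063x − 2.82e-05 = 0 → x = 5.01 × 10^-3 M
% ionization = x/C₀ × 100% = 5.01 × 10^-3/0.0448 × 100% = 11.2%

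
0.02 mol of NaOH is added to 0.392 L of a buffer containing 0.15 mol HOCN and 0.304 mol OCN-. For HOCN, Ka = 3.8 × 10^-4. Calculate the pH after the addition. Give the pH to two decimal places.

OH- converts HOCN to OCN-: HOCN → 0.13 mol, OCN- → 0.324 mol.
pKa = −log(3.8 × 10^-4) = 3.420
pH = pKa + log([A⁻]/[HA]) = 3.420 + log(0.324/0.13) = 3.420 +0.397

pH = 3.82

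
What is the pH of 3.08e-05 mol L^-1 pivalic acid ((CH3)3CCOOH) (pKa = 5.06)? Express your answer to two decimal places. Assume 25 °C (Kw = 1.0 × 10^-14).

(CH3)3CCOOH ⇌ (CH3)3CCOO- + H+
Ka = 10^(−5.06) = 8.71 × 10^-6
From the ICE table, Ka = [H+]²/(3.08e-05 − [H+]) = 8.71 × 10^-6.
The 5% rule fails; solving [H+]² + Ka·[H+] − Ka·C₀ = 0 exactly:
[H+] = [−8.71e-06 + √(8.71e-06² + 1.07e-09)]/2 = 1.26 × 10^-5 M
pH = −log[H+] = −log(1.26 × 10^-5) = 4.90

pH = 4.90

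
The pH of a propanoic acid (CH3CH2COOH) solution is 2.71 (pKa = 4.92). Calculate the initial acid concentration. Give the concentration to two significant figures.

C₀ = 3.2 × 10^-1 M

[H+] = 10^(-2.71) = 1.95 × 10^-3 M = x
Ka = 10^(−4.92) = 1.20 × 10^-5
Ka = x²/(C₀ − x) ⇒ C₀ = x + x²/Ka
C₀ = 1.95 × 10^-3 + (1.95 × 10^-3)²/(1.20 × 10^-5) = 3.19 × 10^-1 M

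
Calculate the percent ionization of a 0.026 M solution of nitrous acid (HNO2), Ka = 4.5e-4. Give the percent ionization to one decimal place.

12.3%

HNO2 ⇌ NO2- + H+; let x = [H+] at equilibrium.
Ka = x²/(C₀ − x); solving the quadratic gives x = 3.20 × 10^-3 M.
% ionization = x/C₀ × 100% = 3.20 × 10^-3/0.026 × 100% = 12.3%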